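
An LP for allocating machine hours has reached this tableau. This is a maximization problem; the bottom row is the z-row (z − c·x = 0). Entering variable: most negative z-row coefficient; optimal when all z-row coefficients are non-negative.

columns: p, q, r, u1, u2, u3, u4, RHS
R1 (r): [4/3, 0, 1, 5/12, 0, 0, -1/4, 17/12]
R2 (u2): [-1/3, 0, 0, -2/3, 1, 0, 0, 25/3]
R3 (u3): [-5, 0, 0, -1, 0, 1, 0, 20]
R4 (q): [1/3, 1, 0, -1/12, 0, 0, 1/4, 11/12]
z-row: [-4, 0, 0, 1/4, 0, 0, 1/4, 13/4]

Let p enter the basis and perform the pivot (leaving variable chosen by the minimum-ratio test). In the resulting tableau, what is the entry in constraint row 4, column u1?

Ratio test on column p — row 1: (17/12)/(4/3) = 17/16; row 2: entry -1/3 ≤ 0; row 3: entry -5 ≤ 0; row 4: (11/12)/(1/3) = 11/4. Minimum is 17/16 at row 1 (r leaves); pivot element 4/3.
Divide row 1 by 4/3; eliminate column p from the other rows.
Row 4 update in column u1: -1/12 − (1/3)·(5/16) = -3/16.

-3/16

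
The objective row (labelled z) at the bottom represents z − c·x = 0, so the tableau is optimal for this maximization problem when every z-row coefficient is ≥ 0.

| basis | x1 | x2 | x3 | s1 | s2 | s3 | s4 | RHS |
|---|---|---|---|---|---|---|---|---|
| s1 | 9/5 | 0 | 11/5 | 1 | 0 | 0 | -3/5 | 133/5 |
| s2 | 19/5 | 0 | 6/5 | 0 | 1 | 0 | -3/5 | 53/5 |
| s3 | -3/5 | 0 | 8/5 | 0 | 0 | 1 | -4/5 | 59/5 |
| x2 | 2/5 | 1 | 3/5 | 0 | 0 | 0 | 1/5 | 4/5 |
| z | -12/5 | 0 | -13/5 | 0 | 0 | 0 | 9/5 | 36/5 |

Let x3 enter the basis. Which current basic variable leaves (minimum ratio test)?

Column x3 entries and ratios — s1: (133/5)/(11/5) = 133/11; s2: (53/5)/(6/5) = 53/6; s3: (59/5)/(8/5) = 59/8; x2: (4/5)/(3/5) = 4/3.
Smallest ratio is 4/3 in the row of x2, so x2 leaves.

x2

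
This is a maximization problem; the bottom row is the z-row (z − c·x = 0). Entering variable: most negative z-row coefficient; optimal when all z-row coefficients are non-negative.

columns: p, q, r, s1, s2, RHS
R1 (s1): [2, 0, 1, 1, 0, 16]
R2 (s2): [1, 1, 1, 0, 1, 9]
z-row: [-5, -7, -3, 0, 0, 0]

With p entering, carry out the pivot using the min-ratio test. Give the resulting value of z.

Ratio test on column p — row 1: 16/2 = 8; row 2: 9/1 = 9. Minimum is 8 at row 1 (s1 leaves); pivot element 2.
Pivot on row 1; the z-row RHS becomes 0 − (-5)·8 = 40.

40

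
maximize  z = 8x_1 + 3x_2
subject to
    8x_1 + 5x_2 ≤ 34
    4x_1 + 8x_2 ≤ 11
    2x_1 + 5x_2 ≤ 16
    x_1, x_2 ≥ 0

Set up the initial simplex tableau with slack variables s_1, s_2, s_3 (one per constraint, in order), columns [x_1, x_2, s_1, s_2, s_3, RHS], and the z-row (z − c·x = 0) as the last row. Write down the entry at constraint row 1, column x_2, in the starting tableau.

Constraint 1 has coefficient 5 on x_2.

5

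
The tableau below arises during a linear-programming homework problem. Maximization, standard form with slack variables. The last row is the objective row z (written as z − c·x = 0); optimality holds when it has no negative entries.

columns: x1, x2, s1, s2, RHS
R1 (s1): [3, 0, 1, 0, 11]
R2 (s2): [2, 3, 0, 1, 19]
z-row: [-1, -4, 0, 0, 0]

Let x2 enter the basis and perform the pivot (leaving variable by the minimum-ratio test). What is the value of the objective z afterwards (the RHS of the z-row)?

Ratio test on column x2 — row 1: entry 0 ≤ 0; row 2: 19/3 = 19/3. Minimum is 19/3 at row 2 (s2 leaves); pivot element 3.
Pivot on row 2; the z-row RHS becomes 0 − (-4)·(19/3) = 76/3.

76/3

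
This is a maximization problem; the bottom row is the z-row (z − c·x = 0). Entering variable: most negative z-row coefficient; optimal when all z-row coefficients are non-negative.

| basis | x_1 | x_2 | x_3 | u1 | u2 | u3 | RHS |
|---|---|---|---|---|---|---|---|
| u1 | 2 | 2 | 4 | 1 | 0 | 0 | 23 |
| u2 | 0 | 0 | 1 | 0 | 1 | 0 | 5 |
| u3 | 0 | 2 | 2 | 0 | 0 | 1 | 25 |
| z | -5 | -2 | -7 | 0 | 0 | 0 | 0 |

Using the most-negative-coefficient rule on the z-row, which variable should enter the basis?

x_3

Negative z-row entries: x_1: -5, x_2: -2, x_3: -7.
The most negative is -7 in column x_3, so x_3 enters.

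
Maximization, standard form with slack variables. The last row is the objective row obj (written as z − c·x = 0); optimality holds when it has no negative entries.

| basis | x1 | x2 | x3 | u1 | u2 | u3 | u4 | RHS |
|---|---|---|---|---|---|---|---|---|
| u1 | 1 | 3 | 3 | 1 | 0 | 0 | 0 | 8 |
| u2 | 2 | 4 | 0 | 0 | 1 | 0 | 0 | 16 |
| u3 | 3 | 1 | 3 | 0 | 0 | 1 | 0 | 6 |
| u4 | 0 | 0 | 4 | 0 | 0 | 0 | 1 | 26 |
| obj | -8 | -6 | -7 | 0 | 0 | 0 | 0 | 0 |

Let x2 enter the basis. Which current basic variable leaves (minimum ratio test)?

u1

Column x2 entries and ratios — u1: 8/3 = 8/3; u2: 16/4 = 4; u3: 6/1 = 6; u4: 0 ≤ 0, skip.
Smallest ratio is 8/3 in the row of u1, so u1 leaves.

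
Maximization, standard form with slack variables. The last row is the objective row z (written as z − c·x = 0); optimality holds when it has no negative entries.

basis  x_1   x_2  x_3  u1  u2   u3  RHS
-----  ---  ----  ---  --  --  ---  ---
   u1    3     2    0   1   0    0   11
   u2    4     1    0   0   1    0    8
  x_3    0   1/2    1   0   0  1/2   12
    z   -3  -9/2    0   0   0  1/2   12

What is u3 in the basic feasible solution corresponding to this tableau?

u3 is not in the basis, so in the current basic feasible solution u3 = 0.

0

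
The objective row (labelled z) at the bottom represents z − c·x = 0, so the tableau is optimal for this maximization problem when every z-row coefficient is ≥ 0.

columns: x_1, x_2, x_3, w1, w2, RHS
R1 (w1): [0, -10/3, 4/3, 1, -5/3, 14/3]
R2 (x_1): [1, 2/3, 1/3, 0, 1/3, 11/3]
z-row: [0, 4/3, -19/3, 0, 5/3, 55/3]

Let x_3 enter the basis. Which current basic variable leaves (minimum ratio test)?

w1

Column x_3 entries and ratios — w1: (14/3)/(4/3) = 7/2; x_1: (11/3)/(1/3) = 11.
Smallest ratio is 7/2 in the row of w1, so w1 leaves.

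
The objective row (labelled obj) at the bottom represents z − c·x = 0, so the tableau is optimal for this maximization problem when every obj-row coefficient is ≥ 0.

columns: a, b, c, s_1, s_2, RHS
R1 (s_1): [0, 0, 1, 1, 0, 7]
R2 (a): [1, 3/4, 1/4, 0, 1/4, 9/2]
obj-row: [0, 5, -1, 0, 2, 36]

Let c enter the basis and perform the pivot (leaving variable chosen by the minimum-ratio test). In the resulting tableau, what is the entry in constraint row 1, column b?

0

Ratio test on column c — row 1: 7/1 = 7; row 2: (9/2)/(1/4) = 18. Minimum is 7 at row 1 (s_1 leaves); pivot element 1.
Divide row 1 by 1; eliminate column c from the other rows.
In the new row 1, the b entry is the old entry divided by the pivot: 0/1 = 0.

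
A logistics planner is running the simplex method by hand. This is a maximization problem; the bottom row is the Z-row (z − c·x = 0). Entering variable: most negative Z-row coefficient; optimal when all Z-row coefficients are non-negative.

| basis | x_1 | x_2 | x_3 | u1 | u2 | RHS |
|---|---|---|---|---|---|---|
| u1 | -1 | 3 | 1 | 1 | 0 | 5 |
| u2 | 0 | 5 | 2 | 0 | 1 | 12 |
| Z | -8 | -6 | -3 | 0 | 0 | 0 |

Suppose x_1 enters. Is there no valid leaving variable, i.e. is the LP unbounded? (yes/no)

Every constraint-row entry in column x_1 is ≤ 0, so increasing x_1 is unbounded.

yes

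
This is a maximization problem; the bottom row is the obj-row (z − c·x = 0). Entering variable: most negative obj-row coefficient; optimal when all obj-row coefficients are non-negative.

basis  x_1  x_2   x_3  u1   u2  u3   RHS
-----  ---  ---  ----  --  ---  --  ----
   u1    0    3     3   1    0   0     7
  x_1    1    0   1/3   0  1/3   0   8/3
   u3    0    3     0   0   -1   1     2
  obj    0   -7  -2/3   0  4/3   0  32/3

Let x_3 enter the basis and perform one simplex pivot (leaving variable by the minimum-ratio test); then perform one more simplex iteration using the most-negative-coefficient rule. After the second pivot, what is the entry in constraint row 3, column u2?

Ratio test on column x_3 — row 1: 7/3 = 7/3; row 2: (8/3)/(1/3) = 8; row 3: entry 0 ≤ 0. Minimum is 7/3 at row 1 (u1 leaves); pivot element 3.
Divide row 1 by 3; eliminate column x_3 from the other rows.
Second iteration: most negative obj-row entry is -19/3 in column x_2, so x_2 enters.
Ratio test on column x_2 — row 1: (7/3)/1 = 7/3; row 2: entry -1/3 ≤ 0; row 3: 2/3 = 2/3. Minimum is 2/3 at row 3 (u3 leaves); pivot element 3.
Divide row 3 by 3; eliminate column x_2 from the other rows.
After both pivots, the entry at constraint row 3, column u2 is -1/3.

-1/3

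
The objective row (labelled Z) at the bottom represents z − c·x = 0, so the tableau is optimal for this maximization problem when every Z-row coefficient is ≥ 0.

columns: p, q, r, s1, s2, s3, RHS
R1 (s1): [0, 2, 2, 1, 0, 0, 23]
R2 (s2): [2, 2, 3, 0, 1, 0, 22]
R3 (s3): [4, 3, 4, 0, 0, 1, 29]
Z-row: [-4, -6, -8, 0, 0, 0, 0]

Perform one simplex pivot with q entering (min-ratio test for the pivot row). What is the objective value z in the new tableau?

Ratio test on column q — row 1: 23/2 = 23/2; row 2: 22/2 = 11; row 3: 29/3 = 29/3. Minimum is 29/3 at row 3 (s3 leaves); pivot element 3.
Pivot on row 3; the Z-row RHS becomes 0 − (-6)·(29/3) = 58.

58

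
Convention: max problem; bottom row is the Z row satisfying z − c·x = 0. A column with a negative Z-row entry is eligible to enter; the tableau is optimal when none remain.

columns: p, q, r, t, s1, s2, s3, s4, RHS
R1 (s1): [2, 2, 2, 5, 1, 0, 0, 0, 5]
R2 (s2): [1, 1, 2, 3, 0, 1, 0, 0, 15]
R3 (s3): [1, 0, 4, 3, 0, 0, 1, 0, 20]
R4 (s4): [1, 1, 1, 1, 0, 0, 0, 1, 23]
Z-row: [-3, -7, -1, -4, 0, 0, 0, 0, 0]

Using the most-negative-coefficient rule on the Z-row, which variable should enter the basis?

Negative Z-row entries: p: -3, q: -7, r: -1, t: -4.
The most negative is -7 in column q, so q enters.

q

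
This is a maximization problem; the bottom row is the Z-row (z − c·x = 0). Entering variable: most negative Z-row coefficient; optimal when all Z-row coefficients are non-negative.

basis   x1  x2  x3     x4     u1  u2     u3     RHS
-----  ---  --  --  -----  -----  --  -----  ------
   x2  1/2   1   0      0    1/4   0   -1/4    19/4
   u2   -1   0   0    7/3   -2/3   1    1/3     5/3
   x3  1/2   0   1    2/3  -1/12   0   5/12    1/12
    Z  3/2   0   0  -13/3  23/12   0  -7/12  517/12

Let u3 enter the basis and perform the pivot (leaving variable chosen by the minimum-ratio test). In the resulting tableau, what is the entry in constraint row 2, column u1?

Ratio test on column u3 — row 1: entry -1/4 ≤ 0; row 2: (5/3)/(1/3) = 5; row 3: (1/12)/(5/12) = 1/5. Minimum is 1/5 at row 3 (x3 leaves); pivot element 5/12.
Divide row 3 by 5/12; eliminate column u3 from the other rows.
Row 2 update in column u1: -2/3 − (1/3)·(-1/5) = -3/5.

-3/5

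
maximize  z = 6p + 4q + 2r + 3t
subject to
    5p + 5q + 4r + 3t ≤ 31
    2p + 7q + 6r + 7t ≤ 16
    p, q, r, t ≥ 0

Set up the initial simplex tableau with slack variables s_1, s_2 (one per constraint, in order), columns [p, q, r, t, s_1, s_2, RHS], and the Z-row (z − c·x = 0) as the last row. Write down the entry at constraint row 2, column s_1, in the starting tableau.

0

Slack s_1 belongs to constraint 1; its column is the unit vector e_1, so the entry in row 2 is 0.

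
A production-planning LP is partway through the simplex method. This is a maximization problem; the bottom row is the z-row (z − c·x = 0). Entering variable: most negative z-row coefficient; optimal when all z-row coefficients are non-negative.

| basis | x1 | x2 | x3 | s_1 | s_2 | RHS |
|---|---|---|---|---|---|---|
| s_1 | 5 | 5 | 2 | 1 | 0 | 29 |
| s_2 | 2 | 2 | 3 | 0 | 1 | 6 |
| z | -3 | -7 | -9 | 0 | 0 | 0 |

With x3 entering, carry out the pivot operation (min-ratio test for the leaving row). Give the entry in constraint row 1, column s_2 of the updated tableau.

-2/3

Ratio test on column x3 — row 1: 29/2 = 29/2; row 2: 6/3 = 2. Minimum is 2 at row 2 (s_2 leaves); pivot element 3.
Divide row 2 by 3; eliminate column x3 from the other rows.
Row 1 update in column s_2: 0 − 2·(1/3) = -2/3.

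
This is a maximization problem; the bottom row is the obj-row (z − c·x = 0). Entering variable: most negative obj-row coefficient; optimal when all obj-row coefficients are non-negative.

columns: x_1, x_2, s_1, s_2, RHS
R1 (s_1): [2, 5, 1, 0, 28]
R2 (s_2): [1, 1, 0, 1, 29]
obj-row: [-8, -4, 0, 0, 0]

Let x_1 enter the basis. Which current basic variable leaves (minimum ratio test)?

Column x_1 entries and ratios — s_1: 28/2 = 14; s_2: 29/1 = 29.
Smallest ratio is 14 in the row of s_1, so s_1 leaves.

s_1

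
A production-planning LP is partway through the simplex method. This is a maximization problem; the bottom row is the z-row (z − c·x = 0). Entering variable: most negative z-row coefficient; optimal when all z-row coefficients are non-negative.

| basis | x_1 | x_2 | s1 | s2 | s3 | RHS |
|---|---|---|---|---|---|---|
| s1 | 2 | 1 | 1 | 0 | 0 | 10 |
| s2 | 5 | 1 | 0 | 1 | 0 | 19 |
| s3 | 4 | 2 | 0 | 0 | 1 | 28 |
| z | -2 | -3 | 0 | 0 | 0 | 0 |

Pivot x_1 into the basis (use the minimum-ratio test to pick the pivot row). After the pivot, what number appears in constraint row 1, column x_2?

Ratio test on column x_1 — row 1: 10/2 = 5; row 2: 19/5 = 19/5; row 3: 28/4 = 7. Minimum is 19/5 at row 2 (s2 leaves); pivot element 5.
Divide row 2 by 5; eliminate column x_1 from the other rows.
Row 1 update in column x_2: 1 − 2·(1/5) = 3/5.

3/5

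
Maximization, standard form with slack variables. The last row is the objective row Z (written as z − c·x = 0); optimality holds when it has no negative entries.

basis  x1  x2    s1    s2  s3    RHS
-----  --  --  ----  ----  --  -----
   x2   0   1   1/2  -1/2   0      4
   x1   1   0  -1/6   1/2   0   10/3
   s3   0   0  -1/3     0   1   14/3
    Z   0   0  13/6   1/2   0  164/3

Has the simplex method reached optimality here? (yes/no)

yes

Every Z-row coefficient is ≥ 0, so the tableau is optimal.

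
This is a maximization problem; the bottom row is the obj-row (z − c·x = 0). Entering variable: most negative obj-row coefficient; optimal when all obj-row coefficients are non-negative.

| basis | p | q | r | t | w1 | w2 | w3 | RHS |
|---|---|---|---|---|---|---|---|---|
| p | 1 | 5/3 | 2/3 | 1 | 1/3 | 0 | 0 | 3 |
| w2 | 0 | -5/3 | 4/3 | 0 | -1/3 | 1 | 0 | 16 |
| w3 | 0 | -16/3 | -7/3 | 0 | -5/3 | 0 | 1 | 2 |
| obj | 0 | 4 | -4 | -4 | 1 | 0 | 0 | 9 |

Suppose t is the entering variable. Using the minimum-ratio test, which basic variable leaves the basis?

p

Column t entries and ratios — p: 3/1 = 3; w2: 0 ≤ 0, skip; w3: 0 ≤ 0, skip.
Smallest ratio is 3 in the row of p, so p leaves.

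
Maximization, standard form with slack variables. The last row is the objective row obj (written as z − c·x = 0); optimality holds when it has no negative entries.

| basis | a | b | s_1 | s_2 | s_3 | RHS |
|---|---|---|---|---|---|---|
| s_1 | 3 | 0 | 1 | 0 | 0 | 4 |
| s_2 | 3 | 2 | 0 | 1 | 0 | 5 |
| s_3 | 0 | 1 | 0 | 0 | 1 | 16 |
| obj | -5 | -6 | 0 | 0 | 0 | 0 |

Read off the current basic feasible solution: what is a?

a is not in the basis, so in the current basic feasible solution a = 0.

0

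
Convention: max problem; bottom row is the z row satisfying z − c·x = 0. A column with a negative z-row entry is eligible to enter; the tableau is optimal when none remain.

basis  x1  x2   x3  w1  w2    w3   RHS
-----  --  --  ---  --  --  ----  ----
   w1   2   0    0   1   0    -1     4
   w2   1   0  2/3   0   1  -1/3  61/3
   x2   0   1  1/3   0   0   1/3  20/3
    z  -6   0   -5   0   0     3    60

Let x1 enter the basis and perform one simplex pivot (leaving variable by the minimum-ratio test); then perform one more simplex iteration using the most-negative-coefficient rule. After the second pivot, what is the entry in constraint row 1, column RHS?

2

Ratio test on column x1 — row 1: 4/2 = 2; row 2: (61/3)/1 = 61/3; row 3: entry 0 ≤ 0. Minimum is 2 at row 1 (w1 leaves); pivot element 2.
Divide row 1 by 2; eliminate column x1 from the other rows.
Second iteration: most negative z-row entry is -5 in column x3, so x3 enters.
Ratio test on column x3 — row 1: entry 0 ≤ 0; row 2: (55/3)/(2/3) = 55/2; row 3: (20/3)/(1/3) = 20. Minimum is 20 at row 3 (x2 leaves); pivot element 1/3.
Divide row 3 by 1/3; eliminate column x3 from the other rows.
After both pivots, the entry at constraint row 1, column RHS is 2.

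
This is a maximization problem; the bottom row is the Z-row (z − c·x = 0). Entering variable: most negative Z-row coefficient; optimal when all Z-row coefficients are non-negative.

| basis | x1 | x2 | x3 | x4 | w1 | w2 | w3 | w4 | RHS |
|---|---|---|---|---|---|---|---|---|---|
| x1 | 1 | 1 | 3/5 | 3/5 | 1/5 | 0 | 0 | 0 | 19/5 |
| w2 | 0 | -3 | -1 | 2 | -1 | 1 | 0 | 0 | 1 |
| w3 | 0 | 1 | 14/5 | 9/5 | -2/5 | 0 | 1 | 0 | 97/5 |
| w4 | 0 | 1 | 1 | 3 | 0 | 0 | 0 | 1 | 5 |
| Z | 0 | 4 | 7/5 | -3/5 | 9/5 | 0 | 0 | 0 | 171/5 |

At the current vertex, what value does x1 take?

19/5

x1 is basic (row 1); its value is the RHS of that row, 19/5.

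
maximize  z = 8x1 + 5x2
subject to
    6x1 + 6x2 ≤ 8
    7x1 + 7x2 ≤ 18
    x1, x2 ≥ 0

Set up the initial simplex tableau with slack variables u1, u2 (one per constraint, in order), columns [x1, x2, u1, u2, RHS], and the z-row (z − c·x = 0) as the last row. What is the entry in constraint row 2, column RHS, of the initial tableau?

The RHS of constraint 2 is b_2 = 18.

18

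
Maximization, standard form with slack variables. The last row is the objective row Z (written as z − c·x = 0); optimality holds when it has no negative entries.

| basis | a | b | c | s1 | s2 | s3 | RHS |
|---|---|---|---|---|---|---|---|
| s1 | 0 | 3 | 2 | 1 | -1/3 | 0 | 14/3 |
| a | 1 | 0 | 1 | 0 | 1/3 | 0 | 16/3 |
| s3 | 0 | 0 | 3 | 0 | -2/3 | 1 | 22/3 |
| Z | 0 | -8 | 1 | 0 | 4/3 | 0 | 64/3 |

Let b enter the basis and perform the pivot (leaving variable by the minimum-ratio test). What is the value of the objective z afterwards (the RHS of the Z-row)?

304/9

Ratio test on column b — row 1: (14/3)/3 = 14/9; row 2: entry 0 ≤ 0; row 3: entry 0 ≤ 0. Minimum is 14/9 at row 1 (s1 leaves); pivot element 3.
Pivot on row 1; the Z-row RHS becomes 64/3 − (-8)·(14/9) = 304/9.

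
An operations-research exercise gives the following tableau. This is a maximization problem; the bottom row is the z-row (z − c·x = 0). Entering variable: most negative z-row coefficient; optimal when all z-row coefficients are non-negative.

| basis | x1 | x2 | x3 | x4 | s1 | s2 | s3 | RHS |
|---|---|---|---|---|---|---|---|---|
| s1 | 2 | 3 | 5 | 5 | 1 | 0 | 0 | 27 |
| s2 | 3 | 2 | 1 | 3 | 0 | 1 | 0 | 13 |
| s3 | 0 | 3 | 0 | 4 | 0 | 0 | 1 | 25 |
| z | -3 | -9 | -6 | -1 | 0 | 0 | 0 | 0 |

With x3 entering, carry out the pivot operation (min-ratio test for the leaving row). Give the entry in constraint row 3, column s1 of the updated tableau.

Ratio test on column x3 — row 1: 27/5 = 27/5; row 2: 13/1 = 13; row 3: entry 0 ≤ 0. Minimum is 27/5 at row 1 (s1 leaves); pivot element 5.
Divide row 1 by 5; eliminate column x3 from the other rows.
Row 3 update in column s1: 0 − 0·(1/5) = 0.

0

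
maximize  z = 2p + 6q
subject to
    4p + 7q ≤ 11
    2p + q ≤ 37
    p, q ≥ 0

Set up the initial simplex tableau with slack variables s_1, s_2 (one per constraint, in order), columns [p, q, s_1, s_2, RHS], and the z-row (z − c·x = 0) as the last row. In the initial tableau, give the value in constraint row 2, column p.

Constraint 2 has coefficient 2 on p.

2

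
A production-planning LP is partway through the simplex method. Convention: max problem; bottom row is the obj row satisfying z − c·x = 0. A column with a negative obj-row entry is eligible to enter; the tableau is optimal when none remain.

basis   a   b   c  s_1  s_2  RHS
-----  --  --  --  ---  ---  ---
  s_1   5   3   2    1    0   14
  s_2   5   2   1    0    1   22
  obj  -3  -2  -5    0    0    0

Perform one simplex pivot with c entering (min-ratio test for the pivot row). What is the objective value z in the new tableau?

35

Ratio test on column c — row 1: 14/2 = 7; row 2: 22/1 = 22. Minimum is 7 at row 1 (s_1 leaves); pivot element 2.
Pivot on row 1; the obj-row RHS becomes 0 − (-5)·7 = 35.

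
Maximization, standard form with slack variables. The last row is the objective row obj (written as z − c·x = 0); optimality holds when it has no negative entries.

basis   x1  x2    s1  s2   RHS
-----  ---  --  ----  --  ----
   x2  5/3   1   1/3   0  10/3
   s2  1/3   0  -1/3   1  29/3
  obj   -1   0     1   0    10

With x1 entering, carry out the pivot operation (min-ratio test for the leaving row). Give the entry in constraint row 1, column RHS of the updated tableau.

Ratio test on column x1 — row 1: (10/3)/(5/3) = 2; row 2: (29/3)/(1/3) = 29. Minimum is 2 at row 1 (x2 leaves); pivot element 5/3.
Divide row 1 by 5/3; eliminate column x1 from the other rows.
In the new row 1, the RHS entry is the old entry divided by the pivot: (10/3)/(5/3) = 2.

2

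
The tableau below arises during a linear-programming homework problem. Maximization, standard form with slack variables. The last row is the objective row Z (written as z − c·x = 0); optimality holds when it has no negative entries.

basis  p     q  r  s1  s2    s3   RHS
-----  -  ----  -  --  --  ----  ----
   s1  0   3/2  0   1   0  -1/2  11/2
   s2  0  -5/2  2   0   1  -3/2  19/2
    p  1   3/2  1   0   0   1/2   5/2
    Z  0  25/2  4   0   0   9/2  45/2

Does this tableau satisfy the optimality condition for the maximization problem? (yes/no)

Every Z-row coefficient is ≥ 0, so the tableau is optimal.

yes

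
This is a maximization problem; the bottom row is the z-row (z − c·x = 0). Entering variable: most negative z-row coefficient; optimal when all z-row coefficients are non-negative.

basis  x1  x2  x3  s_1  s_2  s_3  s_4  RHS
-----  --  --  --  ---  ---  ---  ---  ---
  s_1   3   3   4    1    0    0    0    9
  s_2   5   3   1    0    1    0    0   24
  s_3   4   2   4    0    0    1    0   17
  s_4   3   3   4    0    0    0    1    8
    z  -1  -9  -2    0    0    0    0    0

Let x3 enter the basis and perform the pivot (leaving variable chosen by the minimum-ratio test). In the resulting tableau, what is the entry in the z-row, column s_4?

1/2

Ratio test on column x3 — row 1: 9/4 = 9/4; row 2: 24/1 = 24; row 3: 17/4 = 17/4; row 4: 8/4 = 2. Minimum is 2 at row 4 (s_4 leaves); pivot element 4.
Divide row 4 by 4; eliminate column x3 from the other rows.
z-row update in column s_4: 0 − (-2)·(1/4) = 1/2.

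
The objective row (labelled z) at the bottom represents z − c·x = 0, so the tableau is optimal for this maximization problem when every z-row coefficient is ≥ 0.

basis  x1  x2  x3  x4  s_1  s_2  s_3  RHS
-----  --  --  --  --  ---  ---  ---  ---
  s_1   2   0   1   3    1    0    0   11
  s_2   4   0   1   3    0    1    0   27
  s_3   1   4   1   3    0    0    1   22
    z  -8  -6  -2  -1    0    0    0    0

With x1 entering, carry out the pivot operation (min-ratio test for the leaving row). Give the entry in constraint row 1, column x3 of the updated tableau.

Ratio test on column x1 — row 1: 11/2 = 11/2; row 2: 27/4 = 27/4; row 3: 22/1 = 22. Minimum is 11/2 at row 1 (s_1 leaves); pivot element 2.
Divide row 1 by 2; eliminate column x1 from the other rows.
In the new row 1, the x3 entry is the old entry divided by the pivot: 1/2 = 1/2.

1/2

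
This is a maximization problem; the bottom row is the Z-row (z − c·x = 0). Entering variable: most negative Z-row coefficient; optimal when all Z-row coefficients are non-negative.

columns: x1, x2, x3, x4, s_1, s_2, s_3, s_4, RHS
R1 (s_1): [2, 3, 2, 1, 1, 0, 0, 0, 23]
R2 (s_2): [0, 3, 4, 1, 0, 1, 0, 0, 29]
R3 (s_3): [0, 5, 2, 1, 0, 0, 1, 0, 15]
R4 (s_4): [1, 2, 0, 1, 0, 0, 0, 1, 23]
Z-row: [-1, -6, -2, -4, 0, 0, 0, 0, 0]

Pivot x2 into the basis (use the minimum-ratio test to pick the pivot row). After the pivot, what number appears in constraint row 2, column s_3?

-3/5

Ratio test on column x2 — row 1: 23/3 = 23/3; row 2: 29/3 = 29/3; row 3: 15/5 = 3; row 4: 23/2 = 23/2. Minimum is 3 at row 3 (s_3 leaves); pivot element 5.
Divide row 3 by 5; eliminate column x2 from the other rows.
Row 2 update in column s_3: 0 − 3·(1/5) = -3/5.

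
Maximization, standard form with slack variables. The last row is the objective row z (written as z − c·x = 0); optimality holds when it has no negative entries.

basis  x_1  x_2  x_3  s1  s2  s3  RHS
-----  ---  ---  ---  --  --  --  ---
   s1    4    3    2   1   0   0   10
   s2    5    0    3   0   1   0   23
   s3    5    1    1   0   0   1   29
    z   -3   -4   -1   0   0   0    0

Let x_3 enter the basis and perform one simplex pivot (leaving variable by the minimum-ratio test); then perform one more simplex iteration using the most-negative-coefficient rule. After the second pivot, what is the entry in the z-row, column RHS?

40/3

Ratio test on column x_3 — row 1: 10/2 = 5; row 2: 23/3 = 23/3; row 3: 29/1 = 29. Minimum is 5 at row 1 (s1 leaves); pivot element 2.
Divide row 1 by 2; eliminate column x_3 from the other rows.
Second iteration: most negative z-row entry is -5/2 in column x_2, so x_2 enters.
Ratio test on column x_2 — row 1: 5/(3/2) = 10/3; row 2: entry -9/2 ≤ 0; row 3: entry -1/2 ≤ 0. Minimum is 10/3 at row 1 (x_3 leaves); pivot element 3/2.
Divide row 1 by 3/2; eliminate column x_2 from the other rows.
After both pivots, the entry at the z-row, column RHS is 40/3.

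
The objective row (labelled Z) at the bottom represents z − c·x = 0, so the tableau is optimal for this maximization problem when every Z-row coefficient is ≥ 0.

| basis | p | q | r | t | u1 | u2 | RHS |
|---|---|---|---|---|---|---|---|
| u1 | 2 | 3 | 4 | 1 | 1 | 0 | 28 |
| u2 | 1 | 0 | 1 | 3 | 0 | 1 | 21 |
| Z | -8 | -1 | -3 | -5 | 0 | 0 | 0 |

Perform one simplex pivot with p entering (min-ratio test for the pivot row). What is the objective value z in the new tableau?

Ratio test on column p — row 1: 28/2 = 14; row 2: 21/1 = 21. Minimum is 14 at row 1 (u1 leaves); pivot element 2.
Pivot on row 1; the Z-row RHS becomes 0 − (-8)·14 = 112.

112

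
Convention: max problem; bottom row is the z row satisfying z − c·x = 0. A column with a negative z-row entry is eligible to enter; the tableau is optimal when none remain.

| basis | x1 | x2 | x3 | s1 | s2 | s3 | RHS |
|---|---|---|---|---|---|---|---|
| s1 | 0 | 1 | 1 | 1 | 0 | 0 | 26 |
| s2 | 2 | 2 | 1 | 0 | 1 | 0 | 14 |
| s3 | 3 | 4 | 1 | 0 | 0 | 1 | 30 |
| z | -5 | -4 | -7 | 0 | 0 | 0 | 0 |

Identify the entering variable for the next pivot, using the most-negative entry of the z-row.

Negative z-row entries: x1: -5, x2: -4, x3: -7.
The most negative is -7 in column x3, so x3 enters.

x3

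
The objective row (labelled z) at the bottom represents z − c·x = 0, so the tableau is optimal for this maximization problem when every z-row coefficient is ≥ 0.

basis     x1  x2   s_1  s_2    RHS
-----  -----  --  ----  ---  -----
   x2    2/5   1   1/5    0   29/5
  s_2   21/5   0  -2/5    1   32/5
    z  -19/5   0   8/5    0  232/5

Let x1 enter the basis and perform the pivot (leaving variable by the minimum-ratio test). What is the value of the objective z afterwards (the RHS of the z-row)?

Ratio test on column x1 — row 1: (29/5)/(2/5) = 29/2; row 2: (32/5)/(21/5) = 32/21. Minimum is 32/21 at row 2 (s_2 leaves); pivot element 21/5.
Pivot on row 2; the z-row RHS becomes 232/5 − (-19/5)·(32/21) = 1096/21.

1096/21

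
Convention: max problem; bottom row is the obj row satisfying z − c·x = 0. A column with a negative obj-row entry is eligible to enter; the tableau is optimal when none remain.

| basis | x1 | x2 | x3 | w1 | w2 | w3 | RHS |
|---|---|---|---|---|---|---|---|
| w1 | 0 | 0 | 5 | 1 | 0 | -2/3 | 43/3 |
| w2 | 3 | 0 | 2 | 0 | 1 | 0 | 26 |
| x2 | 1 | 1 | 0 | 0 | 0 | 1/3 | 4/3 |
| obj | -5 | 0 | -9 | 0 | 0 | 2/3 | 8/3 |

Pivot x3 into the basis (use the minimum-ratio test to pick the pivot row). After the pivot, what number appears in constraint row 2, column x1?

Ratio test on column x3 — row 1: (43/3)/5 = 43/15; row 2: 26/2 = 13; row 3: entry 0 ≤ 0. Minimum is 43/15 at row 1 (w1 leaves); pivot element 5.
Divide row 1 by 5; eliminate column x3 from the other rows.
Row 2 update in column x1: 3 − 2·0 = 3.

3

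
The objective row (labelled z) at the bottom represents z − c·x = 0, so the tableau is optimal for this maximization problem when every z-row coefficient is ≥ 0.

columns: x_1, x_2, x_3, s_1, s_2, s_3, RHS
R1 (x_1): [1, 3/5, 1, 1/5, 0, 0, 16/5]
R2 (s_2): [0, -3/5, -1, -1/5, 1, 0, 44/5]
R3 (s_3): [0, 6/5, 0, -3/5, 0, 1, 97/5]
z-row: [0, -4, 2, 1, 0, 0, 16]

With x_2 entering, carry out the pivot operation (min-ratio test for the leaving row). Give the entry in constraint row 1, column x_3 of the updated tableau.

5/3

Ratio test on column x_2 — row 1: (16/5)/(3/5) = 16/3; row 2: entry -3/5 ≤ 0; row 3: (97/5)/(6/5) = 97/6. Minimum is 16/3 at row 1 (x_1 leaves); pivot element 3/5.
Divide row 1 by 3/5; eliminate column x_2 from the other rows.
In the new row 1, the x_3 entry is the old entry divided by the pivot: 1/(3/5) = 5/3.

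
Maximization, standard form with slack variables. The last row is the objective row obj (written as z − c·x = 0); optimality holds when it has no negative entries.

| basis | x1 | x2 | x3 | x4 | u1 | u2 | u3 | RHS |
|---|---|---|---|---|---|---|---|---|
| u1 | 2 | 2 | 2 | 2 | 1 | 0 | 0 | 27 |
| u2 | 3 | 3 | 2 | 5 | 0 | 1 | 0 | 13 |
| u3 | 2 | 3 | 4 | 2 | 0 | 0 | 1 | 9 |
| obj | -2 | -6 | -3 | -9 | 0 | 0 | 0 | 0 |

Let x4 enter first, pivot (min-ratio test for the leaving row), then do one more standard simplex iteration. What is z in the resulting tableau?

74/3

Ratio test on column x4 — row 1: 27/2 = 27/2; row 2: 13/5 = 13/5; row 3: 9/2 = 9/2. Minimum is 13/5 at row 2 (u2 leaves); pivot element 5.
Pivot on row 2; the obj-row RHS becomes 0 − (-9)·(13/5) = 117/5.
Next entering variable (most negative obj-row entry -3/5): x2.
Ratio test on column x2 — row 1: (109/5)/(4/5) = 109/4; row 2: (13/5)/(3/5) = 13/3; row 3: (19/5)/(9/5) = 19/9. Minimum is 19/9 at row 3 (u3 leaves); pivot element 9/5.
After the second pivot the obj-row RHS is 117/5 − (-3/5)·(19/9) = 74/3.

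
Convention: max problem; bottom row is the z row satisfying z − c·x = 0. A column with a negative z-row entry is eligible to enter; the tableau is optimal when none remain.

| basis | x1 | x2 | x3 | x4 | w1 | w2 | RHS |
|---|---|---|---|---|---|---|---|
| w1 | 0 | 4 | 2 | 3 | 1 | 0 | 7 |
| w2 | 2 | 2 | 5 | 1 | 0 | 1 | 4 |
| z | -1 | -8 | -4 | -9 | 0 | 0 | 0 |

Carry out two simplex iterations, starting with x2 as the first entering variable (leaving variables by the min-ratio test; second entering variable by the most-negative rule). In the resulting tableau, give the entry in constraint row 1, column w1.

1/3

Ratio test on column x2 — row 1: 7/4 = 7/4; row 2: 4/2 = 2. Minimum is 7/4 at row 1 (w1 leaves); pivot element 4.
Divide row 1 by 4; eliminate column x2 from the other rows.
Second iteration: most negative z-row entry is -3 in column x4, so x4 enters.
Ratio test on column x4 — row 1: (7/4)/(3/4) = 7/3; row 2: entry -1/2 ≤ 0. Minimum is 7/3 at row 1 (x2 leaves); pivot element 3/4.
Divide row 1 by 3/4; eliminate column x4 from the other rows.
After both pivots, the entry at constraint row 1, column w1 is 1/3.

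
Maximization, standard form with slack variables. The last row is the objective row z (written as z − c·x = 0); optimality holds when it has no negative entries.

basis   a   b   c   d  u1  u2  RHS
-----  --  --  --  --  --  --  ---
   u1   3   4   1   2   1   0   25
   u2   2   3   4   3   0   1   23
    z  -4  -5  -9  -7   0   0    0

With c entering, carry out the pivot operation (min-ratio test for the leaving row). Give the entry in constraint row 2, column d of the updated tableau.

Ratio test on column c — row 1: 25/1 = 25; row 2: 23/4 = 23/4. Minimum is 23/4 at row 2 (u2 leaves); pivot element 4.
Divide row 2 by 4; eliminate column c from the other rows.
In the new row 2, the d entry is the old entry divided by the pivot: 3/4 = 3/4.

3/4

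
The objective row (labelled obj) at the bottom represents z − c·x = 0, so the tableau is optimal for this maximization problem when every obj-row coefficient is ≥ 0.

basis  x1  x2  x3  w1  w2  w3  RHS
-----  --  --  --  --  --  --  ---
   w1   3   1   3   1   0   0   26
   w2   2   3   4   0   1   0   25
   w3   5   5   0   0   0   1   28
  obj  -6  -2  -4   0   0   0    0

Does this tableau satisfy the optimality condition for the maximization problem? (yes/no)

The obj-row has a negative entry -6 in column x1, so it is not optimal.

no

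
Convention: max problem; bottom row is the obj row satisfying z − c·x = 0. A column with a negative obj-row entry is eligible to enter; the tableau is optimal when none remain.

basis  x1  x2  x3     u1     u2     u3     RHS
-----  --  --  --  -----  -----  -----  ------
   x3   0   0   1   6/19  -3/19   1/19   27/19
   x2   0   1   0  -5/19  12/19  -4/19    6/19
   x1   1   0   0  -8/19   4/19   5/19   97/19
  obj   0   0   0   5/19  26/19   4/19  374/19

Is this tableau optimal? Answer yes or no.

Every obj-row coefficient is ≥ 0, so the tableau is optimal.

yes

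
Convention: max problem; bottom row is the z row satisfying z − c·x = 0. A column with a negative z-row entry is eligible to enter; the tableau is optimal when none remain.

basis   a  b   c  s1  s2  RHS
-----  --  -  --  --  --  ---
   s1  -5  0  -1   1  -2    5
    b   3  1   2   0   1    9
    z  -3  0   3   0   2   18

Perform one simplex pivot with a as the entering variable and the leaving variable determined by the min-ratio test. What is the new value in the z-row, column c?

5

Ratio test on column a — row 1: entry -5 ≤ 0; row 2: 9/3 = 3. Minimum is 3 at row 2 (b leaves); pivot element 3.
Divide row 2 by 3; eliminate column a from the other rows.
z-row update in column c: 3 − (-3)·(2/3) = 5.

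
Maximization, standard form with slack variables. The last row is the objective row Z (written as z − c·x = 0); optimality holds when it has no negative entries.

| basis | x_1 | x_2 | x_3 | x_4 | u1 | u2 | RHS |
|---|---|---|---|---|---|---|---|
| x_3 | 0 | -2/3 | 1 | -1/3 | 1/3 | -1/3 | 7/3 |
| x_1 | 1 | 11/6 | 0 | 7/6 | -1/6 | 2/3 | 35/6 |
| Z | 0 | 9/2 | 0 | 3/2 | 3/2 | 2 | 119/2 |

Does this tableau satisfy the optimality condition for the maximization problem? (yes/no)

yes

Every Z-row coefficient is ≥ 0, so the tableau is optimal.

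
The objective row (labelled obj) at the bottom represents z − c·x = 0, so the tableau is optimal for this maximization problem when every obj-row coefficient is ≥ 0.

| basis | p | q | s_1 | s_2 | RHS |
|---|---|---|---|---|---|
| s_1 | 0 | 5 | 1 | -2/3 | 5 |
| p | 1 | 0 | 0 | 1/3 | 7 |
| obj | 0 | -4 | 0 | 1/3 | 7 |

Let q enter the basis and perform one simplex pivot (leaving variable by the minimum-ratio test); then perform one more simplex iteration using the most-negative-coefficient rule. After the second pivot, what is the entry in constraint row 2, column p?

3

Ratio test on column q — row 1: 5/5 = 1; row 2: entry 0 ≤ 0. Minimum is 1 at row 1 (s_1 leaves); pivot element 5.
Divide row 1 by 5; eliminate column q from the other rows.
Second iteration: most negative obj-row entry is -1/5 in column s_2, so s_2 enters.
Ratio test on column s_2 — row 1: entry -2/15 ≤ 0; row 2: 7/(1/3) = 21. Minimum is 21 at row 2 (p leaves); pivot element 1/3.
Divide row 2 by 1/3; eliminate column s_2 from the other rows.
After both pivots, the entry at constraint row 2, column p is 3.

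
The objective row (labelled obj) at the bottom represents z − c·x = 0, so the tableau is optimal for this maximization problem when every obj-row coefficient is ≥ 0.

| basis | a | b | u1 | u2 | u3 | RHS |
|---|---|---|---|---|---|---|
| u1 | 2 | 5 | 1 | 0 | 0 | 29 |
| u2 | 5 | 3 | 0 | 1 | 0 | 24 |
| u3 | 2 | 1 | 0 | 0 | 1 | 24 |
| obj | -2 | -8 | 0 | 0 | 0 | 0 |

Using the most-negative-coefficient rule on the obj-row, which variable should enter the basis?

b

Negative obj-row entries: a: -2, b: -8.
The most negative is -8 in column b, so b enters.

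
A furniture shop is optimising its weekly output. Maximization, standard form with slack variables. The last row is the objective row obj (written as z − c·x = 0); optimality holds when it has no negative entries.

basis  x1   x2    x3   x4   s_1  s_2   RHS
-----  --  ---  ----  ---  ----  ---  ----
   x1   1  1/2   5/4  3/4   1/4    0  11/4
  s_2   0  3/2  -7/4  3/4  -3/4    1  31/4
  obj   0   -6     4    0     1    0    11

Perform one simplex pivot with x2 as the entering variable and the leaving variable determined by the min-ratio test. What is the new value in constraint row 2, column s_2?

2/3

Ratio test on column x2 — row 1: (11/4)/(1/2) = 11/2; row 2: (31/4)/(3/2) = 31/6. Minimum is 31/6 at row 2 (s_2 leaves); pivot element 3/2.
Divide row 2 by 3/2; eliminate column x2 from the other rows.
In the new row 2, the s_2 entry is the old entry divided by the pivot: 1/(3/2) = 2/3.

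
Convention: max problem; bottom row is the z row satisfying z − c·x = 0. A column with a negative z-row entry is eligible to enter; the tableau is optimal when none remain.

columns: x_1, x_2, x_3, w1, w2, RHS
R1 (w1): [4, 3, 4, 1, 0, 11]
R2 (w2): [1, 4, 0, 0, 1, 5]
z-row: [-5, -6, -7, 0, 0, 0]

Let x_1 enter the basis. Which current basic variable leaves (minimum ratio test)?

w1

Column x_1 entries and ratios — w1: 11/4 = 11/4; w2: 5/1 = 5.
Smallest ratio is 11/4 in the row of w1, so w1 leaves.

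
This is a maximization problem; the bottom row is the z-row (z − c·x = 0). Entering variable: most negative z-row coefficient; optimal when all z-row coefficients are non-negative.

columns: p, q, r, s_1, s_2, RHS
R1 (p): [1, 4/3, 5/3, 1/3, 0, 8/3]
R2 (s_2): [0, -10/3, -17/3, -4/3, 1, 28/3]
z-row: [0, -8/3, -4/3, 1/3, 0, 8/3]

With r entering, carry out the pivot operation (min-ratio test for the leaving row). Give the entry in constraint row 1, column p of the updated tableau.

3/5

Ratio test on column r — row 1: (8/3)/(5/3) = 8/5; row 2: entry -17/3 ≤ 0. Minimum is 8/5 at row 1 (p leaves); pivot element 5/3.
Divide row 1 by 5/3; eliminate column r from the other rows.
In the new row 1, the p entry is the old entry divided by the pivot: 1/(5/3) = 3/5.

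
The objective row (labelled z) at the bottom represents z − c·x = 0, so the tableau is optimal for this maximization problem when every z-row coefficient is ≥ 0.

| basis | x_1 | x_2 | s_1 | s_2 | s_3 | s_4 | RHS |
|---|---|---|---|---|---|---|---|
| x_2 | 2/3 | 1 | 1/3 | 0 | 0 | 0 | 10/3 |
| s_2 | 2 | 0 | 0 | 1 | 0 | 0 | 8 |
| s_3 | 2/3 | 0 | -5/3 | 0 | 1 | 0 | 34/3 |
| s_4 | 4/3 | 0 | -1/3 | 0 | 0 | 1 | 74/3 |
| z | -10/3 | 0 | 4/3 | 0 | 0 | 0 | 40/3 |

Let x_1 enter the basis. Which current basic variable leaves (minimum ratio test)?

s_2

Column x_1 entries and ratios — x_2: (10/3)/(2/3) = 5; s_2: 8/2 = 4; s_3: (34/3)/(2/3) = 17; s_4: (74/3)/(4/3) = 37/2.
Smallest ratio is 4 in the row of s_2, so s_2 leaves.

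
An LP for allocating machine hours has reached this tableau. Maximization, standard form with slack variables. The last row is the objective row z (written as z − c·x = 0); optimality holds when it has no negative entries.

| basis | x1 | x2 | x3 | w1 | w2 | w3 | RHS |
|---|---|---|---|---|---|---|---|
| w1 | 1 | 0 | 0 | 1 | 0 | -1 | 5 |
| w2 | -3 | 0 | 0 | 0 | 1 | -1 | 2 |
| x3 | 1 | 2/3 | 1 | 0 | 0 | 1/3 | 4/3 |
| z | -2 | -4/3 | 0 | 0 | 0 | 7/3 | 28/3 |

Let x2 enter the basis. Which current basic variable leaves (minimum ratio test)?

x3

Column x2 entries and ratios — w1: 0 ≤ 0, skip; w2: 0 ≤ 0, skip; x3: (4/3)/(2/3) = 2.
Smallest ratio is 2 in the row of x3, so x3 leaves.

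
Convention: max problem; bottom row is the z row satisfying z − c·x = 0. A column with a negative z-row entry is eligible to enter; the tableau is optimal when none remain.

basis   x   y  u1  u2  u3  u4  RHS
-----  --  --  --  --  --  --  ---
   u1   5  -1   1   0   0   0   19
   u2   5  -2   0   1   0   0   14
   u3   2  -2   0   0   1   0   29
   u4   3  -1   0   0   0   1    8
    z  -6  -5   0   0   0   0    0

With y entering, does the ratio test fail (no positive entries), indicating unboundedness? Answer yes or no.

yes

Every constraint-row entry in column y is ≤ 0, so increasing y is unbounded.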